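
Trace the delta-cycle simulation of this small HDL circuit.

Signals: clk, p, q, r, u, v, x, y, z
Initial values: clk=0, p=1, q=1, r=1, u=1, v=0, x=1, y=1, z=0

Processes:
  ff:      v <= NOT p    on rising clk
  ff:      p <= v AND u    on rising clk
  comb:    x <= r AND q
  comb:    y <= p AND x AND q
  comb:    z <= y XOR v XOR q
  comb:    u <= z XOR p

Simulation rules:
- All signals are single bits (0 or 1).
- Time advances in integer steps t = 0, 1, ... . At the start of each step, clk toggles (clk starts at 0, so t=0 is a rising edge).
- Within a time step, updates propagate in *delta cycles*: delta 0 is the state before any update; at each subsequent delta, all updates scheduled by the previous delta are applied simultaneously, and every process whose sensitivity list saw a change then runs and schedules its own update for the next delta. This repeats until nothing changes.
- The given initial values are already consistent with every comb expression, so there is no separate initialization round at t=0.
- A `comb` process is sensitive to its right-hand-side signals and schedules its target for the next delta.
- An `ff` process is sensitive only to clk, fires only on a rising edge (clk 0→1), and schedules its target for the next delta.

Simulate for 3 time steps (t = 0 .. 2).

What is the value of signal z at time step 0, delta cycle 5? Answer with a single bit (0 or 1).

t0.Δ0 p=1 u=1 x=1 clk=0 v=0 q=1 r=1 z=0 y=1
t0.Δ1 p=1 u=1 x=1 clk=1 v=0 q=1 r=1 z=0 y=1
t0.Δ2 p=0 u=1 x=1 clk=1 v=0 q=1 r=1 z=0 y=1
t0.Δ3 p=0 u=0 x=1 clk=1 v=0 q=1 r=1 z=0 y=0
t0.Δ4 p=0 u=0 x=1 clk=1 v=0 q=1 r=1 z=1 y=0
t0.Δ5 p=0 u=1 x=1 clk=1 v=0 q=1 r=1 z=1 y=0
t1.Δ0 p=0 u=1 x=1 clk=1 v=0 q=1 r=1 z=1 y=0
t1.Δ1 p=0 u=1 x=1 clk=0 v=0 q=1 r=1 z=1 y=0
t2.Δ0 p=0 u=1 x=1 clk=0 v=0 q=1 r=1 z=1 y=0
t2.Δ1 p=0 u=1 x=1 clk=1 v=0 q=1 r=1 z=1 y=0
t2.Δ2 p=0 u=1 x=1 clk=1 v=1 q=1 r=1 z=1 y=0
t2.Δ3 p=0 u=1 x=1 clk=1 v=1 q=1 r=1 z=0 y=0
t2.Δ4 p=0 u=0 x=1 clk=1 v=1 q=1 r=1 z=0 y=0

1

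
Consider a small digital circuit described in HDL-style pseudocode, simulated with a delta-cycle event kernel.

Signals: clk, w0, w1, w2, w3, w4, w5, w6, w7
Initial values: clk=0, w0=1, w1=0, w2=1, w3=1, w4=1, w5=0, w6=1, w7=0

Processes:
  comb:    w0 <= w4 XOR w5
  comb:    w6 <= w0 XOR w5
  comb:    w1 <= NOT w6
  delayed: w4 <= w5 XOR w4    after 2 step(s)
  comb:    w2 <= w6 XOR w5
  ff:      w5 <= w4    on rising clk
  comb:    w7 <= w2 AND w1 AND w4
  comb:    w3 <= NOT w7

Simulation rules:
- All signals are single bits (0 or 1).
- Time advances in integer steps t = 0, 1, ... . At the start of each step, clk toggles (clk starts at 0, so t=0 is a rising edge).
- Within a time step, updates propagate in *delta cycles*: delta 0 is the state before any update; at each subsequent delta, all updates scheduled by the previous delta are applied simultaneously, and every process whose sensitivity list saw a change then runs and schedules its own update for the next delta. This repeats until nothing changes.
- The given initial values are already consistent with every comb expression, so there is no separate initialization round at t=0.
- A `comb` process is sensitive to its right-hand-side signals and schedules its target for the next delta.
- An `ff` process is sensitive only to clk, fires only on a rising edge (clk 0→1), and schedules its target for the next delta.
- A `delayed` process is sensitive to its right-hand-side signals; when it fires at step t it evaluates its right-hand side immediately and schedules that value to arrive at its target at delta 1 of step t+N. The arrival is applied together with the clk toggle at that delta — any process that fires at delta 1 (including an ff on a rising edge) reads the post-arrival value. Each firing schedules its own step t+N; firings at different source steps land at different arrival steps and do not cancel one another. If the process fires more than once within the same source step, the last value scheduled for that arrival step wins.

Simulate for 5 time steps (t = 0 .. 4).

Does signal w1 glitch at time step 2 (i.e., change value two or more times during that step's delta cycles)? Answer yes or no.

no

t0.Δ0 w4=1 w3=1 w5=0 w1=0 w2=1 w7=0 w6=1 clk=0 w0=1
t0.Δ1 w4=1 w3=1 w5=0 w1=0 w2=1 w7=0 w6=1 clk=1 w0=1
t0.Δ2 w4=1 w3=1 w5=1 w1=0 w2=1 w7=0 w6=1 clk=1 w0=1
t0.Δ3 w4=1 w3=1 w5=1 w1=0 w2=0 w7=0 w6=0 clk=1 w0=0
t0.Δ4 w4=1 w3=1 w5=1 w1=1 w2=1 w7=0 w6=1 clk=1 w0=0
t0.Δ5 w4=1 w3=1 w5=1 w1=0 w2=0 w7=1 w6=1 clk=1 w0=0
t0.Δ6 w4=1 w3=0 w5=1 w1=0 w2=0 w7=0 w6=1 clk=1 w0=0
t0.Δ7 w4=1 w3=1 w5=1 w1=0 w2=0 w7=0 w6=1 clk=1 w0=0
t1.Δ0 w4=1 w3=1 w5=1 w1=0 w2=0 w7=0 w6=1 clk=1 w0=0
t1.Δ1 w4=1 w3=1 w5=1 w1=0 w2=0 w7=0 w6=1 clk=0 w0=0
t2.Δ0 w4=1 w3=1 w5=1 w1=0 w2=0 w7=0 w6=1 clk=0 w0=0
t2.Δ1 w4=0 w3=1 w5=1 w1=0 w2=0 w7=0 w6=1 clk=1 w0=0
t2.Δ2 w4=0 w3=1 w5=0 w1=0 w2=0 w7=0 w6=1 clk=1 w0=1
t2.Δ3 w4=0 w3=1 w5=0 w1=0 w2=1 w7=0 w6=1 clk=1 w0=0
t2.Δ4 w4=0 w3=1 w5=0 w1=0 w2=1 w7=0 w6=0 clk=1 w0=0
t2.Δ5 w4=0 w3=1 w5=0 w1=1 w2=0 w7=0 w6=0 clk=1 w0=0
t3.Δ0 w4=0 w3=1 w5=0 w1=1 w2=0 w7=0 w6=0 clk=1 w0=0
t3.Δ1 w4=0 w3=1 w5=0 w1=1 w2=0 w7=0 w6=0 clk=0 w0=0
t4.Δ0 w4=0 w3=1 w5=0 w1=1 w2=0 w7=0 w6=0 clk=0 w0=0
t4.Δ1 w4=0 w3=1 w5=0 w1=1 w2=0 w7=0 w6=0 clk=1 w0=0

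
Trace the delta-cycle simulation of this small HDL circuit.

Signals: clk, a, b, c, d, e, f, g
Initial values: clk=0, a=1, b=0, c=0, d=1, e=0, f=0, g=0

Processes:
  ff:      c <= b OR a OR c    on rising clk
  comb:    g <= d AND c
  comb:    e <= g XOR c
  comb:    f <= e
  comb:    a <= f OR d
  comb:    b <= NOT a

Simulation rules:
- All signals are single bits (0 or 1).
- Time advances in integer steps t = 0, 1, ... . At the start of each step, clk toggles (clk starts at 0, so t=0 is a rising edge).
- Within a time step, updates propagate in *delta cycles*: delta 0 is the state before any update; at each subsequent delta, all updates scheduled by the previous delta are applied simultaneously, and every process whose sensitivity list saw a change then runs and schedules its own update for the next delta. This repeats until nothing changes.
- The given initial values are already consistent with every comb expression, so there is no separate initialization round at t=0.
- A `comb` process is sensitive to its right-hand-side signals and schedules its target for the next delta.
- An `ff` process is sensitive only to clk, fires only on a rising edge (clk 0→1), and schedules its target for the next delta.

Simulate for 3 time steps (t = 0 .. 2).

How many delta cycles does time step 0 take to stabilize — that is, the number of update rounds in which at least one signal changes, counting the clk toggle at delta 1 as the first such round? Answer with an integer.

5

t=0 Δ0: f=0 d=1 b=0 a=1 clk=0 c=0 g=0 e=0
  Δ1: clk:0→1
  Δ2: c:0→1
  Δ3: g:0→1, e:0→1
  Δ4: f:0→1, e:1→0
  Δ5: f:1→0
  (5Δ to stable)
t=1 Δ0: f=0 d=1 b=0 a=1 clk=1 c=1 g=1 e=0
  Δ1: clk:1→0
  (1Δ to stable)
t=2 Δ0: f=0 d=1 b=0 a=1 clk=0 c=1 g=1 e=0
  Δ1: clk:0→1
  (1Δ to stable)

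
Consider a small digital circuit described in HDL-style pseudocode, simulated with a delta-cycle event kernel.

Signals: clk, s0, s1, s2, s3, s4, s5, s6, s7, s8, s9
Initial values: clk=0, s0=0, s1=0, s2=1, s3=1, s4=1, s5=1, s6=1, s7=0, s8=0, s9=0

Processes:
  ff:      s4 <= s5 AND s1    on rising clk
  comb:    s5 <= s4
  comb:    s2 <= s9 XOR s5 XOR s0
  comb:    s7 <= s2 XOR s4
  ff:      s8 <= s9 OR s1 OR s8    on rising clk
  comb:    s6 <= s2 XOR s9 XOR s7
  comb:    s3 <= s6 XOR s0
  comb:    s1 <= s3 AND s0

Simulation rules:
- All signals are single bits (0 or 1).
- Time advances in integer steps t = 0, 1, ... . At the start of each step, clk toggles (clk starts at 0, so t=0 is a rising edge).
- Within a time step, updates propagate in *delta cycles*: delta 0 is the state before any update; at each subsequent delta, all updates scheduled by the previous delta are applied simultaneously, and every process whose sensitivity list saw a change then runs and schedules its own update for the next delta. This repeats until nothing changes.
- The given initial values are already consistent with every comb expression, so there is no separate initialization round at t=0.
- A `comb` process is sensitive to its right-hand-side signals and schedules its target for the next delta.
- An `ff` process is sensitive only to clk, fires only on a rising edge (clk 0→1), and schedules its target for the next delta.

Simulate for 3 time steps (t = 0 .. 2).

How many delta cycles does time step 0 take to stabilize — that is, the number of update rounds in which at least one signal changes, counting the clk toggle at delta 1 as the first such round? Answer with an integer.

7

t0.Δ0 s7=0 s9=0 clk=0 s0=0 s1=0 s2=1 s6=1 s5=1 s3=1 s8=0 s4=1
t0.Δ1 s7=0 s9=0 clk=1 s0=0 s1=0 s2=1 s6=1 s5=1 s3=1 s8=0 s4=1
t0.Δ2 s7=0 s9=0 clk=1 s0=0 s1=0 s2=1 s6=1 s5=1 s3=1 s8=0 s4=0
t0.Δ3 s7=1 s9=0 clk=1 s0=0 s1=0 s2=1 s6=1 s5=0 s3=1 s8=0 s4=0
t0.Δ4 s7=1 s9=0 clk=1 s0=0 s1=0 s2=0 s6=0 s5=0 s3=1 s8=0 s4=0
t0.Δ5 s7=0 s9=0 clk=1 s0=0 s1=0 s2=0 s6=1 s5=0 s3=0 s8=0 s4=0
t0.Δ6 s7=0 s9=0 clk=1 s0=0 s1=0 s2=0 s6=0 s5=0 s3=1 s8=0 s4=0
t0.Δ7 s7=0 s9=0 clk=1 s0=0 s1=0 s2=0 s6=0 s5=0 s3=0 s8=0 s4=0
t1.Δ0 s7=0 s9=0 clk=1 s0=0 s1=0 s2=0 s6=0 s5=0 s3=0 s8=0 s4=0
t1.Δ1 s7=0 s9=0 clk=0 s0=0 s1=0 s2=0 s6=0 s5=0 s3=0 s8=0 s4=0
t2.Δ0 s7=0 s9=0 clk=0 s0=0 s1=0 s2=0 s6=0 s5=0 s3=0 s8=0 s4=0
t2.Δ1 s7=0 s9=0 clk=1 s0=0 s1=0 s2=0 s6=0 s5=0 s3=0 s8=0 s4=0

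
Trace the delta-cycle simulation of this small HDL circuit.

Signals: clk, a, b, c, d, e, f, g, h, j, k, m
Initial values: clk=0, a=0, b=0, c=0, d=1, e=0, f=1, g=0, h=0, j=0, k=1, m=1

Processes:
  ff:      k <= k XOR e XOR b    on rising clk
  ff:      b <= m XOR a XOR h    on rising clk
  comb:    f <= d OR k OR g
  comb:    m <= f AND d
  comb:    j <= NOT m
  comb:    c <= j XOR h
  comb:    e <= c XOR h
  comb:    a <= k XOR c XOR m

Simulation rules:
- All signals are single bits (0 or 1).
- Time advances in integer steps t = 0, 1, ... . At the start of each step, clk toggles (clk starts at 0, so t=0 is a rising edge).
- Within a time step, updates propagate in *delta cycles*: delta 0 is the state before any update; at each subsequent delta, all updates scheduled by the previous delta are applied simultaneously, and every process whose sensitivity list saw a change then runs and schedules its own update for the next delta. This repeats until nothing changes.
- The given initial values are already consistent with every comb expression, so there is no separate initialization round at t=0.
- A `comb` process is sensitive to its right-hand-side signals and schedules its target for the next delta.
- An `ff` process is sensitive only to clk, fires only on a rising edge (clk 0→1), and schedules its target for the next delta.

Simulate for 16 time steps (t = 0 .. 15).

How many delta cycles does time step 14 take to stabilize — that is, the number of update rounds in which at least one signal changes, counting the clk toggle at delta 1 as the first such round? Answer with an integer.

3

[bits: m,f,e,c,j,k,g,d,a,clk,b,h]
t=0: Δ0=110001010000 Δ1=110001010100 Δ2=110001010110 | 2Δ
t=1: Δ0=110001010110 Δ1=110001010010 | 1Δ
t=2: Δ0=110001010010 Δ1=110001010110 Δ2=110000010110 Δ3=110000011110 | 3Δ
t=3: Δ0=110000011110 Δ1=110000011010 | 1Δ
t=4: Δ0=110000011010 Δ1=110000011110 Δ2=110001011100 Δ3=110001010100 | 3Δ
t=5: Δ0=110001010100 Δ1=110001010000 | 1Δ
t=6: Δ0=110001010000 Δ1=110001010100 Δ2=110001010110 | 2Δ
t=7: Δ0=110001010110 Δ1=110001010010 | 1Δ
t=8: Δ0=110001010010 Δ1=110001010110 Δ2=110000010110 Δ3=110000011110 | 3Δ
t=9: Δ0=110000011110 Δ1=110000011010 | 1Δ
t=10: Δ0=110000011010 Δ1=110000011110 Δ2=110001011100 Δ3=110001010100 | 3Δ
t=11: Δ0=110001010100 Δ1=110001010000 | 1Δ
t=12: Δ0=110001010000 Δ1=110001010100 Δ2=110001010110 | 2Δ
t=13: Δ0=110001010110 Δ1=110001010010 | 1Δ
t=14: Δ0=110001010010 Δ1=110001010110 Δ2=110000010110 Δ3=110000011110 | 3Δ
t=15: Δ0=110000011110 Δ1=110000011010 | 1Δ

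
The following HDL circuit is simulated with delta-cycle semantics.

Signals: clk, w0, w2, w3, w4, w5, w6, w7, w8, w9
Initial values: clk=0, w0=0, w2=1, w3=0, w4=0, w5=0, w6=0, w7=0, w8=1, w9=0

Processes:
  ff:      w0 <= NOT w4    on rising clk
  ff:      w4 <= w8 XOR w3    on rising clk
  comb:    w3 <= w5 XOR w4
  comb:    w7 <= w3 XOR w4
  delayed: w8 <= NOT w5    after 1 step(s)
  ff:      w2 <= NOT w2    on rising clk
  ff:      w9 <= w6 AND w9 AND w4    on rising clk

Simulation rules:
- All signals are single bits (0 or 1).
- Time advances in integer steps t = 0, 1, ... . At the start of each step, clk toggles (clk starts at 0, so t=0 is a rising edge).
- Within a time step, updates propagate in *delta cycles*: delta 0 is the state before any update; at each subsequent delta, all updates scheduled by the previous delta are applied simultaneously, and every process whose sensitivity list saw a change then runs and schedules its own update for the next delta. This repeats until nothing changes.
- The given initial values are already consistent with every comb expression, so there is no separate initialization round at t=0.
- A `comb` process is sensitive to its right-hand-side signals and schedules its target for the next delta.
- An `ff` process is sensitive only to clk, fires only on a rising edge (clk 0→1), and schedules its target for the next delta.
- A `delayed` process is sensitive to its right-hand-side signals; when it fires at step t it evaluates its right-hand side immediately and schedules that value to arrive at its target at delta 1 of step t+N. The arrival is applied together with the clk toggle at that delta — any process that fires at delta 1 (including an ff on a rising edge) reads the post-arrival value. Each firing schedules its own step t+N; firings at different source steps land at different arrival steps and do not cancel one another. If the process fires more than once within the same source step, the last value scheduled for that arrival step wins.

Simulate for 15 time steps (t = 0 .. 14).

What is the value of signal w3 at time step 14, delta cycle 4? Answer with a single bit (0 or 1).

0

[bits: w9,clk,w5,w7,w3,w4,w0,w8,w6,w2]
t=0: Δ0=0000000101 Δ1=0100000101 Δ2=0100011100 Δ3=0101111100 Δ4=0100111100 | 4Δ
t=1: Δ0=0100111100 Δ1=0000111100 | 1Δ
t=2: Δ0=0000111100 Δ1=0100111100 Δ2=0100100101 Δ3=0101000101 Δ4=0100000101 | 4Δ
t=3: Δ0=0100000101 Δ1=0000000101 | 1Δ
t=4: Δ0=0000000101 Δ1=0100000101 Δ2=0100011100 Δ3=0101111100 Δ4=0100111100 | 4Δ
t=5: Δ0=0100111100 Δ1=0000111100 | 1Δ
t=6: Δ0=0000111100 Δ1=0100111100 Δ2=0100100101 Δ3=0101000101 Δ4=0100000101 | 4Δ
t=7: Δ0=0100000101 Δ1=0000000101 | 1Δ
t=8: Δ0=0000000101 Δ1=0100000101 Δ2=0100011100 Δ3=0101111100 Δ4=0100111100 | 4Δ
t=9: Δ0=0100111100 Δ1=0000111100 | 1Δ
t=10: Δ0=0000111100 Δ1=0100111100 Δ2=0100100101 Δ3=0101000101 Δ4=0100000101 | 4Δ
t=11: Δ0=0100000101 Δ1=0000000101 | 1Δ
t=12: Δ0=0000000101 Δ1=0100000101 Δ2=0100011100 Δ3=0101111100 Δ4=0100111100 | 4Δ
t=13: Δ0=0100111100 Δ1=0000111100 | 1Δ
t=14: Δ0=0000111100 Δ1=0100111100 Δ2=0100100101 Δ3=0101000101 Δ4=0100000101 | 4Δ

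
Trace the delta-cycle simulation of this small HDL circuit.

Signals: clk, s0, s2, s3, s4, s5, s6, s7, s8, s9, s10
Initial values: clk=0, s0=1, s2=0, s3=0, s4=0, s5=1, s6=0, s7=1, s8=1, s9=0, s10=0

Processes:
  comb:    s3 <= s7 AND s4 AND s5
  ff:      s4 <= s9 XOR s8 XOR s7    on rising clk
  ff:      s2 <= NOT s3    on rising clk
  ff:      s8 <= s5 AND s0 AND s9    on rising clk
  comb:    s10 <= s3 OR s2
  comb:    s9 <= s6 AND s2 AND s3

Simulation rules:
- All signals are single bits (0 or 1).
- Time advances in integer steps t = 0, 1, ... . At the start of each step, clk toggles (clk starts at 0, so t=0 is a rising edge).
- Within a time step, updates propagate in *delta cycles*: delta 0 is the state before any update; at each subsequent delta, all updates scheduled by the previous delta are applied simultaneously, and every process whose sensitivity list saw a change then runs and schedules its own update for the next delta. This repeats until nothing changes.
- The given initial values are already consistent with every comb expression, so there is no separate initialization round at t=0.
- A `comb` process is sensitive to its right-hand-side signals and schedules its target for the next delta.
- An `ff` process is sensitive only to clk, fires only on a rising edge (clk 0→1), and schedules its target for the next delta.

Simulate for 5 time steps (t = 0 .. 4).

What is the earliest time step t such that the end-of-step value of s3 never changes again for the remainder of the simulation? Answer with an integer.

2

t=0 Δ0: clk=0 s4=0 s3=0 s10=0 s6=0 s9=0 s8=1 s0=1 s2=0 s7=1 s5=1
  Δ1: clk:0→1
  Δ2: s8:1→0, s2:0→1
  Δ3: s10:0→1
  (3Δ to stable)
t=1 Δ0: clk=1 s4=0 s3=0 s10=1 s6=0 s9=0 s8=0 s0=1 s2=1 s7=1 s5=1
  Δ1: clk:1→0
  (1Δ to stable)
t=2 Δ0: clk=0 s4=0 s3=0 s10=1 s6=0 s9=0 s8=0 s0=1 s2=1 s7=1 s5=1
  Δ1: clk:0→1
  Δ2: s4:0→1
  Δ3: s3:0→1
  (3Δ to stable)
t=3 Δ0: clk=1 s4=1 s3=1 s10=1 s6=0 s9=0 s8=0 s0=1 s2=1 s7=1 s5=1
  Δ1: clk:1→0
  (1Δ to stable)
t=4 Δ0: clk=0 s4=1 s3=1 s10=1 s6=0 s9=0 s8=0 s0=1 s2=1 s7=1 s5=1
  Δ1: clk:0→1
  Δ2: s2:1→0
  (2Δ to stable)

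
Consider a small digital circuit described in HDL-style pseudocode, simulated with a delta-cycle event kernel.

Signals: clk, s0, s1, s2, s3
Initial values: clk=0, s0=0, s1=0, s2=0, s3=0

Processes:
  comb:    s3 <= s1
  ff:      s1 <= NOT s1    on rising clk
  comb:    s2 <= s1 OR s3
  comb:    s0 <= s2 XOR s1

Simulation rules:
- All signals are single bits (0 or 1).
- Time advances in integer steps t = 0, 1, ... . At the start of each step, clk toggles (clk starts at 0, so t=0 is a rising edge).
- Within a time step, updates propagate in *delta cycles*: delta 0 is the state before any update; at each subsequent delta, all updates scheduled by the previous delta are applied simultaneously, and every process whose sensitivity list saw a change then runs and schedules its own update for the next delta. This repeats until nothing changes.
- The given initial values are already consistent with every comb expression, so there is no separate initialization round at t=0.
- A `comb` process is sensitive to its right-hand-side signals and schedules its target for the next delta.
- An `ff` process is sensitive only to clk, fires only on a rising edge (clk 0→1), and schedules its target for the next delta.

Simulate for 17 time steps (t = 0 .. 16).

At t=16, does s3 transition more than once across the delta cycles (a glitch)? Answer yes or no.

no

t=0 Δ0: s1=0 s0=0 s3=0 clk=0 s2=0
  Δ1: clk:0→1
  Δ2: s1:0→1
  Δ3: s0:0→1, s3:0→1, s2:0→1
  Δ4: s0:1→0
  (4Δ to stable)
t=1 Δ0: s1=1 s0=0 s3=1 clk=1 s2=1
  Δ1: clk:1→0
  (1Δ to stable)
t=2 Δ0: s1=1 s0=0 s3=1 clk=0 s2=1
  Δ1: clk:0→1
  Δ2: s1:1→0
  Δ3: s0:0→1, s3:1→0
  Δ4: s2:1→0
  Δ5: s0:1→0
  (5Δ to stable)
t=3 Δ0: s1=0 s0=0 s3=0 clk=1 s2=0
  Δ1: clk:1→0
  (1Δ to stable)
t=4 Δ0: s1=0 s0=0 s3=0 clk=0 s2=0
  Δ1: clk:0→1
  Δ2: s1:0→1
  Δ3: s0:0→1, s3:0→1, s2:0→1
  Δ4: s0:1→0
  (4Δ to stable)
t=5 Δ0: s1=1 s0=0 s3=1 clk=1 s2=1
  Δ1: clk:1→0
  (1Δ to stable)
t=6 Δ0: s1=1 s0=0 s3=1 clk=0 s2=1
  Δ1: clk:0→1
  Δ2: s1:1→0
  Δ3: s0:0→1, s3:1→0
  Δ4: s2:1→0
  Δ5: s0:1→0
  (5Δ to stable)
t=7 Δ0: s1=0 s0=0 s3=0 clk=1 s2=0
  Δ1: clk:1→0
  (1Δ to stable)
t=8 Δ0: s1=0 s0=0 s3=0 clk=0 s2=0
  Δ1: clk:0→1
  Δ2: s1:0→1
  Δ3: s0:0→1, s3:0→1, s2:0→1
  Δ4: s0:1→0
  (4Δ to stable)
t=9 Δ0: s1=1 s0=0 s3=1 clk=1 s2=1
  Δ1: clk:1→0
  (1Δ to stable)
t=10 Δ0: s1=1 s0=0 s3=1 clk=0 s2=1
  Δ1: clk:0→1
  Δ2: s1:1→0
  Δ3: s0:0→1, s3:1→0
  Δ4: s2:1→0
  Δ5: s0:1→0
  (5Δ to stable)
t=11 Δ0: s1=0 s0=0 s3=0 clk=1 s2=0
  Δ1: clk:1→0
  (1Δ to stable)
t=12 Δ0: s1=0 s0=0 s3=0 clk=0 s2=0
  Δ1: clk:0→1
  Δ2: s1:0→1
  Δ3: s0:0→1, s3:0→1, s2:0→1
  Δ4: s0:1→0
  (4Δ to stable)
t=13 Δ0: s1=1 s0=0 s3=1 clk=1 s2=1
  Δ1: clk:1→0
  (1Δ to stable)
t=14 Δ0: s1=1 s0=0 s3=1 clk=0 s2=1
  Δ1: clk:0→1
  Δ2: s1:1→0
  Δ3: s0:0→1, s3:1→0
  Δ4: s2:1→0
  Δ5: s0:1→0
  (5Δ to stable)
t=15 Δ0: s1=0 s0=0 s3=0 clk=1 s2=0
  Δ1: clk:1→0
  (1Δ to stable)
t=16 Δ0: s1=0 s0=0 s3=0 clk=0 s2=0
  Δ1: clk:0→1
  Δ2: s1:0→1
  Δ3: s0:0→1, s3:0→1, s2:0→1
  Δ4: s0:1→0
  (4Δ to stable)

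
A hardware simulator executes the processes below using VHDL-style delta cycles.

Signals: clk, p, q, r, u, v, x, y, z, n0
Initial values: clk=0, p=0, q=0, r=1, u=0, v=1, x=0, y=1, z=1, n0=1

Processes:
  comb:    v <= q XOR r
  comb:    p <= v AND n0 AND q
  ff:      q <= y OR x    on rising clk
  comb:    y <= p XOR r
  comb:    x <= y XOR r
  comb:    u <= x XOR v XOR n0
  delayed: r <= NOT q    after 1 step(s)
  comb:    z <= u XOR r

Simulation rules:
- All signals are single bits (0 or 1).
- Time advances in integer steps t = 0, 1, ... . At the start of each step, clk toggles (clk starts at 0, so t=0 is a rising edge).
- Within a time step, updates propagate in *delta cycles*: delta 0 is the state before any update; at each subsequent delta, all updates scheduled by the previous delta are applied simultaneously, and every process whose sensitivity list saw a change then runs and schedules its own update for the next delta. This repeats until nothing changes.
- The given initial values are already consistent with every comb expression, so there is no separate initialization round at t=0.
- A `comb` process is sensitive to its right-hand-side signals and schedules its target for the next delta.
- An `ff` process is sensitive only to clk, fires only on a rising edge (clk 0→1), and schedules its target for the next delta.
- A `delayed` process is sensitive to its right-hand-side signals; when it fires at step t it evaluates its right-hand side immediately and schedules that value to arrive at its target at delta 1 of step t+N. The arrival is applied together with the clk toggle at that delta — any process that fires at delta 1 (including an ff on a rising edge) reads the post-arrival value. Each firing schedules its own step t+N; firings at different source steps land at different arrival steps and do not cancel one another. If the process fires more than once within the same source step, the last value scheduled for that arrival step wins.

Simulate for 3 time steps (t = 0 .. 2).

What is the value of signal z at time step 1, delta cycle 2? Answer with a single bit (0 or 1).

1

[bits: q,z,x,v,y,r,p,u,n0,clk]
t=0: Δ0=0101110010 Δ1=0101110011 Δ2=1101110011 Δ3=1100111011 Δ4=1100010111 Δ5=1010110111 Δ6=1000110011 Δ7=1100110111 Δ8=1000110111 | 8Δ
t=1: Δ0=1000110111 Δ1=1000100110 Δ2=1111000110 Δ3=1101001110 Δ4=1101101010 Δ5=1011101010 Δ6=1011101110 Δ7=1111101110 | 7Δ
t=2: Δ0=1111101110 Δ1=1111101111 | 1Δ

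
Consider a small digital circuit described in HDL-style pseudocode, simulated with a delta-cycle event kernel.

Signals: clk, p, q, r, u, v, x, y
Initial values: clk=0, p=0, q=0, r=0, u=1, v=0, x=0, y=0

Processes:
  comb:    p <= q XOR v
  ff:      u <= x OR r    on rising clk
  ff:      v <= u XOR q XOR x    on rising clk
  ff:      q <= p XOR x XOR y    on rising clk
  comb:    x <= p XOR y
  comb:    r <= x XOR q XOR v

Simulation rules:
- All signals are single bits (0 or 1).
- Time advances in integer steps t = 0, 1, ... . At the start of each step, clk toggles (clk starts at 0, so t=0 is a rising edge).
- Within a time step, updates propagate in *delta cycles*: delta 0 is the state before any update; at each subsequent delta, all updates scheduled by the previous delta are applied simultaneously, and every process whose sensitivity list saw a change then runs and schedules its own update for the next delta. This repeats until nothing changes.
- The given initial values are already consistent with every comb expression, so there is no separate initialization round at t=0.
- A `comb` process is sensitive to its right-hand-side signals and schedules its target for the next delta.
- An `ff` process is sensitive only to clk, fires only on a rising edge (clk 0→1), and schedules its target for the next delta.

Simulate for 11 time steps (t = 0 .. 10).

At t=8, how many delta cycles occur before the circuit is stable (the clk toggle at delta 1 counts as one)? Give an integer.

t=0 Δ0: v=0 x=0 y=0 r=0 q=0 u=1 p=0 clk=0
  Δ1: clk:0→1
  Δ2: v:0→1, u:1→0
  Δ3: r:0→1, p:0→1
  Δ4: x:0→1
  Δ5: r:1→0
  (5Δ to stable)
t=1 Δ0: v=1 x=1 y=0 r=0 q=0 u=0 p=1 clk=1
  Δ1: clk:1→0
  (1Δ to stable)
t=2 Δ0: v=1 x=1 y=0 r=0 q=0 u=0 p=1 clk=0
  Δ1: clk:0→1
  Δ2: u:0→1
  (2Δ to stable)
t=3 Δ0: v=1 x=1 y=0 r=0 q=0 u=1 p=1 clk=1
  Δ1: clk:1→0
  (1Δ to stable)
t=4 Δ0: v=1 x=1 y=0 r=0 q=0 u=1 p=1 clk=0
  Δ1: clk:0→1
  Δ2: v:1→0
  Δ3: r:0→1, p:1→0
  Δ4: x:1→0
  Δ5: r:1→0
  (5Δ to stable)
t=5 Δ0: v=0 x=0 y=0 r=0 q=0 u=1 p=0 clk=1
  Δ1: clk:1→0
  (1Δ to stable)
t=6 Δ0: v=0 x=0 y=0 r=0 q=0 u=1 p=0 clk=0
  Δ1: clk:0→1
  Δ2: v:0→1, u:1→0
  Δ3: r:0→1, p:0→1
  Δ4: x:0→1
  Δ5: r:1→0
  (5Δ to stable)
t=7 Δ0: v=1 x=1 y=0 r=0 q=0 u=0 p=1 clk=1
  Δ1: clk:1→0
  (1Δ to stable)
t=8 Δ0: v=1 x=1 y=0 r=0 q=0 u=0 p=1 clk=0
  Δ1: clk:0→1
  Δ2: u:0→1
  (2Δ to stable)
t=9 Δ0: v=1 x=1 y=0 r=0 q=0 u=1 p=1 clk=1
  Δ1: clk:1→0
  (1Δ to stable)
t=10 Δ0: v=1 x=1 y=0 r=0 q=0 u=1 p=1 clk=0
  Δ1: clk:0→1
  Δ2: v:1→0
  Δ3: r:0→1, p:1→0
  Δ4: x:1→0
  Δ5: r:1→0
  (5Δ to stable)

2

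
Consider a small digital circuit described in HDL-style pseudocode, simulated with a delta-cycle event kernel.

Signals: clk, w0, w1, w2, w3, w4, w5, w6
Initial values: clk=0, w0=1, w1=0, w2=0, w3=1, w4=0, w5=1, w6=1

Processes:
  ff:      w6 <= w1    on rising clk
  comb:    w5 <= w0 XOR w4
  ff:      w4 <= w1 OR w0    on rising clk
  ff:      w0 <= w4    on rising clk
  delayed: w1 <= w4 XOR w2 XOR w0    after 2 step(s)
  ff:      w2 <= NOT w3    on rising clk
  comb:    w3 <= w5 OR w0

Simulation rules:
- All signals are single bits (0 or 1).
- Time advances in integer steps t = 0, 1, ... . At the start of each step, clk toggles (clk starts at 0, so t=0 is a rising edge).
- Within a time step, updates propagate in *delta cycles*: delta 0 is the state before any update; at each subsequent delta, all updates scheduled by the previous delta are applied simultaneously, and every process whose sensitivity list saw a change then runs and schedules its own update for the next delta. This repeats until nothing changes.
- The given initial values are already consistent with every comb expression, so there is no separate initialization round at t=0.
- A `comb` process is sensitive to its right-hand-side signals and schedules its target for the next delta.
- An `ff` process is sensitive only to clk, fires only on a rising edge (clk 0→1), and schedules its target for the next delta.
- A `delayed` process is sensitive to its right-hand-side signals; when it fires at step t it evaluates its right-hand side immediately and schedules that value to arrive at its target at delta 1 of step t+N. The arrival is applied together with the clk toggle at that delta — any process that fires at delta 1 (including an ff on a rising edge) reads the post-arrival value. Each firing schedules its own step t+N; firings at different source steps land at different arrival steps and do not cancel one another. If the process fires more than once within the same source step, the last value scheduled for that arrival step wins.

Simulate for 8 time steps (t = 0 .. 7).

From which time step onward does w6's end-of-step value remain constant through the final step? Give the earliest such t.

4

t=0 Δ0: clk=0 w5=1 w6=1 w4=0 w3=1 w1=0 w2=0 w0=1
  Δ1: clk:0→1
  Δ2: w6:1→0, w4:0→1, w0:1→0
  (2Δ to stable)
t=1 Δ0: clk=1 w5=1 w6=0 w4=1 w3=1 w1=0 w2=0 w0=0
  Δ1: clk:1→0
  (1Δ to stable)
t=2 Δ0: clk=0 w5=1 w6=0 w4=1 w3=1 w1=0 w2=0 w0=0
  Δ1: clk:0→1, w1:0→1
  Δ2: w6:0→1, w0:0→1
  Δ3: w5:1→0
  (3Δ to stable)
t=3 Δ0: clk=1 w5=0 w6=1 w4=1 w3=1 w1=1 w2=0 w0=1
  Δ1: clk:1→0
  (1Δ to stable)
t=4 Δ0: clk=0 w5=0 w6=1 w4=1 w3=1 w1=1 w2=0 w0=1
  Δ1: clk:0→1, w1:1→0
  Δ2: w6:1→0
  (2Δ to stable)
t=5 Δ0: clk=1 w5=0 w6=0 w4=1 w3=1 w1=0 w2=0 w0=1
  Δ1: clk:1→0
  (1Δ to stable)
t=6 Δ0: clk=0 w5=0 w6=0 w4=1 w3=1 w1=0 w2=0 w0=1
  Δ1: clk:0→1
  (1Δ to stable)
t=7 Δ0: clk=1 w5=0 w6=0 w4=1 w3=1 w1=0 w2=0 w0=1
  Δ1: clk:1→0
  (1Δ to stable)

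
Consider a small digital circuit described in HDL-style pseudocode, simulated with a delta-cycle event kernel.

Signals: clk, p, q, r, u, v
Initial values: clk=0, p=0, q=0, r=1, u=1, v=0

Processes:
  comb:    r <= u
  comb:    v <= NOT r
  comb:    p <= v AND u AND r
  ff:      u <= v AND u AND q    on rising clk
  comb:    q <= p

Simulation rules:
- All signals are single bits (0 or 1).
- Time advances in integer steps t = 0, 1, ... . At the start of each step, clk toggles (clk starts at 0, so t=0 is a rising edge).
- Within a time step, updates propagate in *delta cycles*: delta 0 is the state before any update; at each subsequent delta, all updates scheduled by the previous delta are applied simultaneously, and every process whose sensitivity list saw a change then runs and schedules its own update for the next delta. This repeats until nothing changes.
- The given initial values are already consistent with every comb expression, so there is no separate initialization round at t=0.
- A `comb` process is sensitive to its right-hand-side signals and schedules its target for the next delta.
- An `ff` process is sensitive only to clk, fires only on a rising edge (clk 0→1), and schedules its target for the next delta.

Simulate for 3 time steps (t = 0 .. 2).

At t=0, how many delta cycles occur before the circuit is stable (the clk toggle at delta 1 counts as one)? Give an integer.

[bits: v,u,clk,q,r,p]
t=0: Δ0=010010 Δ1=011010 Δ2=001010 Δ3=001000 Δ4=101000 | 4Δ
t=1: Δ0=101000 Δ1=100000 | 1Δ
t=2: Δ0=100000 Δ1=101000 | 1Δ

4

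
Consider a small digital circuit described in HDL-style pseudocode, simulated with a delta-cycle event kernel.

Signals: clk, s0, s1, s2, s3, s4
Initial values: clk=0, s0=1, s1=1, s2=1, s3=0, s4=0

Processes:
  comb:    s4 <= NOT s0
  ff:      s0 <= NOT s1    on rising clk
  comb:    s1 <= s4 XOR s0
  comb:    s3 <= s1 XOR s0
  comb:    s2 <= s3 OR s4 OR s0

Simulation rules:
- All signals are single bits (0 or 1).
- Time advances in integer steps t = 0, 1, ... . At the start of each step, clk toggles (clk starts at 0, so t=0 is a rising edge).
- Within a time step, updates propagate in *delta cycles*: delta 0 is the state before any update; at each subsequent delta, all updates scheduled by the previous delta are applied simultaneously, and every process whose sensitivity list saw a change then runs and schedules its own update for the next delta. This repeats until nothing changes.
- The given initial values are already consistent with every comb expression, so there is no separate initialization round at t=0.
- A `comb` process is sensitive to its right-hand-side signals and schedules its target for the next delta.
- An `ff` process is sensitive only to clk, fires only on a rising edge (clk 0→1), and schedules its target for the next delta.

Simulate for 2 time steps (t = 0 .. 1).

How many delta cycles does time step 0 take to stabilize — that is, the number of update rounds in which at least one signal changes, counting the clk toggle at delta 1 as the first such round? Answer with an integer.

5

t0.Δ0 clk=0 s2=1 s4=0 s1=1 s0=1 s3=0
t0.Δ1 clk=1 s2=1 s4=0 s1=1 s0=1 s3=0
t0.Δ2 clk=1 s2=1 s4=0 s1=1 s0=0 s3=0
t0.Δ3 clk=1 s2=0 s4=1 s1=0 s0=0 s3=1
t0.Δ4 clk=1 s2=1 s4=1 s1=1 s0=0 s3=0
t0.Δ5 clk=1 s2=1 s4=1 s1=1 s0=0 s3=1
t1.Δ0 clk=1 s2=1 s4=1 s1=1 s0=0 s3=1
t1.Δ1 clk=0 s2=1 s4=1 s1=1 s0=0 s3=1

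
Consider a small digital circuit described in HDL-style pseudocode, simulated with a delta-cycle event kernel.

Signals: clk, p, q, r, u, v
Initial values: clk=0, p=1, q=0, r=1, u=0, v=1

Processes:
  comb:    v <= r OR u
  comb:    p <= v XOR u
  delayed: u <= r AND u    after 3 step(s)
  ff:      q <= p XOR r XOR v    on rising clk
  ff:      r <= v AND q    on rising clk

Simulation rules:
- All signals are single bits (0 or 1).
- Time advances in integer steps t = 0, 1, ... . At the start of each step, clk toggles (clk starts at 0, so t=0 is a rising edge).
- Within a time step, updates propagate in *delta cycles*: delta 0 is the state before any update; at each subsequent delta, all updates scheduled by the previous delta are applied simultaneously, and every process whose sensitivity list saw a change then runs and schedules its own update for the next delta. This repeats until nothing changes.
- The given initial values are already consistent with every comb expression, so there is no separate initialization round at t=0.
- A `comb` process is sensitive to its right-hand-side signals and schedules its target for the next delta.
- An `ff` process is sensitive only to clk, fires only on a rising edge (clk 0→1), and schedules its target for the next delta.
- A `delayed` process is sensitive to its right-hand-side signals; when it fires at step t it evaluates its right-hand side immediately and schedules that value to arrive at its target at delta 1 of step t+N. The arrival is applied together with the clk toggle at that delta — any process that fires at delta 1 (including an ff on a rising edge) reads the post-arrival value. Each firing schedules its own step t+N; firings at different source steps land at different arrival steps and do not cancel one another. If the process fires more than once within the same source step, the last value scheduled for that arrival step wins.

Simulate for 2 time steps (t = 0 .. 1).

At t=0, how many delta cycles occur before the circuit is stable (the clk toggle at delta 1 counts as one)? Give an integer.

t0.Δ0 p=1 u=0 q=0 v=1 r=1 clk=0
t0.Δ1 p=1 u=0 q=0 v=1 r=1 clk=1
t0.Δ2 p=1 u=0 q=1 v=1 r=0 clk=1
t0.Δ3 p=1 u=0 q=1 v=0 r=0 clk=1
t0.Δ4 p=0 u=0 q=1 v=0 r=0 clk=1
t1.Δ0 p=0 u=0 q=1 v=0 r=0 clk=1
t1.Δ1 p=0 u=0 q=1 v=0 r=0 clk=0

4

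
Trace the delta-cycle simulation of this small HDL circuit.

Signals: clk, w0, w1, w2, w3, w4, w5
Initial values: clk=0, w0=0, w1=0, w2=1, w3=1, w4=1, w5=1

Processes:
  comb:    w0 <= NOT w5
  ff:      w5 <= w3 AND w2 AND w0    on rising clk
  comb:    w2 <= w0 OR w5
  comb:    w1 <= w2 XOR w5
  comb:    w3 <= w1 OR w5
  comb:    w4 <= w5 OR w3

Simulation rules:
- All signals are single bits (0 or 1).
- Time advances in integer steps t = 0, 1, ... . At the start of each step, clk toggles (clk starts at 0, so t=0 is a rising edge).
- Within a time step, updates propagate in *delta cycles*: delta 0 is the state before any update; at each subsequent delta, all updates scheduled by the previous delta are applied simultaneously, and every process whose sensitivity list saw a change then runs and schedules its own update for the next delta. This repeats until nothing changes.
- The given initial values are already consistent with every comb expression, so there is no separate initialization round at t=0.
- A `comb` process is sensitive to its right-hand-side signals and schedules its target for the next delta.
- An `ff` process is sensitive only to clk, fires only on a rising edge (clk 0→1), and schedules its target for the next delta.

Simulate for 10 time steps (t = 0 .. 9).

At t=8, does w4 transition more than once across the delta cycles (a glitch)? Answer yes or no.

yes

t0.Δ0 clk=0 w3=1 w4=1 w2=1 w0=0 w5=1 w1=0
t0.Δ1 clk=1 w3=1 w4=1 w2=1 w0=0 w5=1 w1=0
t0.Δ2 clk=1 w3=1 w4=1 w2=1 w0=0 w5=0 w1=0
t0.Δ3 clk=1 w3=0 w4=1 w2=0 w0=1 w5=0 w1=1
t0.Δ4 clk=1 w3=1 w4=0 w2=1 w0=1 w5=0 w1=0
t0.Δ5 clk=1 w3=0 w4=1 w2=1 w0=1 w5=0 w1=1
t0.Δ6 clk=1 w3=1 w4=0 w2=1 w0=1 w5=0 w1=1
t0.Δ7 clk=1 w3=1 w4=1 w2=1 w0=1 w5=0 w1=1
t1.Δ0 clk=1 w3=1 w4=1 w2=1 w0=1 w5=0 w1=1
t1.Δ1 clk=0 w3=1 w4=1 w2=1 w0=1 w5=0 w1=1
t2.Δ0 clk=0 w3=1 w4=1 w2=1 w0=1 w5=0 w1=1
t2.Δ1 clk=1 w3=1 w4=1 w2=1 w0=1 w5=0 w1=1
t2.Δ2 clk=1 w3=1 w4=1 w2=1 w0=1 w5=1 w1=1
t2.Δ3 clk=1 w3=1 w4=1 w2=1 w0=0 w5=1 w1=0
t3.Δ0 clk=1 w3=1 w4=1 w2=1 w0=0 w5=1 w1=0
t3.Δ1 clk=0 w3=1 w4=1 w2=1 w0=0 w5=1 w1=0
t4.Δ0 clk=0 w3=1 w4=1 w2=1 w0=0 w5=1 w1=0
t4.Δ1 clk=1 w3=1 w4=1 w2=1 w0=0 w5=1 w1=0
t4.Δ2 clk=1 w3=1 w4=1 w2=1 w0=0 w5=0 w1=0
t4.Δ3 clk=1 w3=0 w4=1 w2=0 w0=1 w5=0 w1=1
t4.Δ4 clk=1 w3=1 w4=0 w2=1 w0=1 w5=0 w1=0
t4.Δ5 clk=1 w3=0 w4=1 w2=1 w0=1 w5=0 w1=1
t4.Δ6 clk=1 w3=1 w4=0 w2=1 w0=1 w5=0 w1=1
t4.Δ7 clk=1 w3=1 w4=1 w2=1 w0=1 w5=0 w1=1
t5.Δ0 clk=1 w3=1 w4=1 w2=1 w0=1 w5=0 w1=1
t5.Δ1 clk=0 w3=1 w4=1 w2=1 w0=1 w5=0 w1=1
t6.Δ0 clk=0 w3=1 w4=1 w2=1 w0=1 w5=0 w1=1
t6.Δ1 clk=1 w3=1 w4=1 w2=1 w0=1 w5=0 w1=1
t6.Δ2 clk=1 w3=1 w4=1 w2=1 w0=1 w5=1 w1=1
t6.Δ3 clk=1 w3=1 w4=1 w2=1 w0=0 w5=1 w1=0
t7.Δ0 clk=1 w3=1 w4=1 w2=1 w0=0 w5=1 w1=0
t7.Δ1 clk=0 w3=1 w4=1 w2=1 w0=0 w5=1 w1=0
t8.Δ0 clk=0 w3=1 w4=1 w2=1 w0=0 w5=1 w1=0
t8.Δ1 clk=1 w3=1 w4=1 w2=1 w0=0 w5=1 w1=0
t8.Δ2 clk=1 w3=1 w4=1 w2=1 w0=0 w5=0 w1=0
t8.Δ3 clk=1 w3=0 w4=1 w2=0 w0=1 w5=0 w1=1
t8.Δ4 clk=1 w3=1 w4=0 w2=1 w0=1 w5=0 w1=0
t8.Δ5 clk=1 w3=0 w4=1 w2=1 w0=1 w5=0 w1=1
t8.Δ6 clk=1 w3=1 w4=0 w2=1 w0=1 w5=0 w1=1
t8.Δ7 clk=1 w3=1 w4=1 w2=1 w0=1 w5=0 w1=1
t9.Δ0 clk=1 w3=1 w4=1 w2=1 w0=1 w5=0 w1=1
t9.Δ1 clk=0 w3=1 w4=1 w2=1 w0=1 w5=0 w1=1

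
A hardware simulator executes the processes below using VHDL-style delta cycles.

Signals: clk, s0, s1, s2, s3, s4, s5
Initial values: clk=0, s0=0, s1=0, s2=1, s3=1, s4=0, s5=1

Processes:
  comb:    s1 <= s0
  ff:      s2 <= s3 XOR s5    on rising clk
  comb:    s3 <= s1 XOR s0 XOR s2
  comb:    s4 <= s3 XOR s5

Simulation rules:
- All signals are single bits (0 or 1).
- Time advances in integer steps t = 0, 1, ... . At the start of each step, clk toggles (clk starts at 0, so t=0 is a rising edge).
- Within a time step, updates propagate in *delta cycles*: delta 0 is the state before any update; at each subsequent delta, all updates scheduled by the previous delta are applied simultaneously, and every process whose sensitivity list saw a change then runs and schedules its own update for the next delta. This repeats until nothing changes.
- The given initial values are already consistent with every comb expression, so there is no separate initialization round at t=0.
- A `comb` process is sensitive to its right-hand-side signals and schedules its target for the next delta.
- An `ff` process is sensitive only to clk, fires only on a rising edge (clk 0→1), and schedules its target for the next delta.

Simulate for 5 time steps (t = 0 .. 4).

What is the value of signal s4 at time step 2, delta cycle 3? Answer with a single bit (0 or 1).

1

t=0 Δ0: s0=0 s1=0 clk=0 s4=0 s2=1 s5=1 s3=1
  Δ1: clk:0→1
  Δ2: s2:1→0
  Δ3: s3:1→0
  Δ4: s4:0→1
  (4Δ to stable)
t=1 Δ0: s0=0 s1=0 clk=1 s4=1 s2=0 s5=1 s3=0
  Δ1: clk:1→0
  (1Δ to stable)
t=2 Δ0: s0=0 s1=0 clk=0 s4=1 s2=0 s5=1 s3=0
  Δ1: clk:0→1
  Δ2: s2:0→1
  Δ3: s3:0→1
  Δ4: s4:1→0
  (4Δ to stable)
t=3 Δ0: s0=0 s1=0 clk=1 s4=0 s2=1 s5=1 s3=1
  Δ1: clk:1→0
  (1Δ to stable)
t=4 Δ0: s0=0 s1=0 clk=0 s4=0 s2=1 s5=1 s3=1
  Δ1: clk:0→1
  Δ2: s2:1→0
  Δ3: s3:1→0
  Δ4: s4:0→1
  (4Δ to stable)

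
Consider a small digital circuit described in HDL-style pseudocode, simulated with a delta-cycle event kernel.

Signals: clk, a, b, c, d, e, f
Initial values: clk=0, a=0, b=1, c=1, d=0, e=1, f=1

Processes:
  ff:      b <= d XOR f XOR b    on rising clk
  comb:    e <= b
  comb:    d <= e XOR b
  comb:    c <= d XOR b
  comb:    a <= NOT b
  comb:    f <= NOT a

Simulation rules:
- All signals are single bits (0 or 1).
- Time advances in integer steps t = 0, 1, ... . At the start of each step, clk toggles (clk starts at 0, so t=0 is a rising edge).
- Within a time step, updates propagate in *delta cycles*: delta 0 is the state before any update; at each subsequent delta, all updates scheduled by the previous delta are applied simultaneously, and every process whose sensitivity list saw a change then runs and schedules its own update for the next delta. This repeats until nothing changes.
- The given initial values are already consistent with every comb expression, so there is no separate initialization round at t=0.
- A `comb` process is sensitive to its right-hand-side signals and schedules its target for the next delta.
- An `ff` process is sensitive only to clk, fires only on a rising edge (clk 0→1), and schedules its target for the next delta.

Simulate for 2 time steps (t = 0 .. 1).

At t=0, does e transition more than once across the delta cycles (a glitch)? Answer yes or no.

no

t=0 Δ0: d=0 e=1 f=1 c=1 b=1 a=0 clk=0
  Δ1: clk:0→1
  Δ2: b:1→0
  Δ3: d:0→1, e:1→0, c:1→0, a:0→1
  Δ4: d:1→0, f:1→0, c:0→1
  Δ5: c:1→0
  (5Δ to stable)
t=1 Δ0: d=0 e=0 f=0 c=0 b=0 a=1 clk=1
  Δ1: clk:1→0
  (1Δ to stable)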